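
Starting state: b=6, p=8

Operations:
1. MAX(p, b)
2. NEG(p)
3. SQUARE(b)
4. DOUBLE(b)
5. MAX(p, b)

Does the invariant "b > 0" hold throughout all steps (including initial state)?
Yes

The invariant holds at every step.

State at each step:
Initial: b=6, p=8
After step 1: b=6, p=8
After step 2: b=6, p=-8
After step 3: b=36, p=-8
After step 4: b=72, p=-8
After step 5: b=72, p=72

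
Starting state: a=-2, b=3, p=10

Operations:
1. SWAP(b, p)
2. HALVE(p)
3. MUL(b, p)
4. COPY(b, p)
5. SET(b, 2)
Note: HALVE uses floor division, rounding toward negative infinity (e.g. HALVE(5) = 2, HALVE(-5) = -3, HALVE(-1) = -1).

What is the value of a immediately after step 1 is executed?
a = -2

Tracing a through execution:
Initial: a = -2
After step 1 (SWAP(b, p)): a = -2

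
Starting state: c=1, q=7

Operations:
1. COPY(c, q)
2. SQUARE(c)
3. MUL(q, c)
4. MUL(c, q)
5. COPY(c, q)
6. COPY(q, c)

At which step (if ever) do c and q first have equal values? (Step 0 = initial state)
Step 1

c and q first become equal after step 1.

Comparing values at each step:
Initial: c=1, q=7
After step 1: c=7, q=7 ← equal!
After step 2: c=49, q=7
After step 3: c=49, q=343
After step 4: c=16807, q=343
After step 5: c=343, q=343 ← equal!
After step 6: c=343, q=343 ← equal!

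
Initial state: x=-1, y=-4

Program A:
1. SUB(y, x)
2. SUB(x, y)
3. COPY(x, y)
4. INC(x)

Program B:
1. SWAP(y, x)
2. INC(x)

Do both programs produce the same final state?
No

Program A final state: x=-2, y=-3
Program B final state: x=-3, y=-1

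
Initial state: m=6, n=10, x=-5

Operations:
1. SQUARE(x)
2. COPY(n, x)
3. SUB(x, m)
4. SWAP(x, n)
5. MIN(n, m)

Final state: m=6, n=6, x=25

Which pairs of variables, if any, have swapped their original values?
None

Comparing initial and final values:
n: 10 → 6
x: -5 → 25
m: 6 → 6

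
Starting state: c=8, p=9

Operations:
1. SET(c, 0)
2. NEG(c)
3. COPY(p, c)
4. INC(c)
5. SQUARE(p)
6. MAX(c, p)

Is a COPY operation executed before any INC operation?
Yes

First COPY: step 3
First INC: step 4
Since 3 < 4, COPY comes first.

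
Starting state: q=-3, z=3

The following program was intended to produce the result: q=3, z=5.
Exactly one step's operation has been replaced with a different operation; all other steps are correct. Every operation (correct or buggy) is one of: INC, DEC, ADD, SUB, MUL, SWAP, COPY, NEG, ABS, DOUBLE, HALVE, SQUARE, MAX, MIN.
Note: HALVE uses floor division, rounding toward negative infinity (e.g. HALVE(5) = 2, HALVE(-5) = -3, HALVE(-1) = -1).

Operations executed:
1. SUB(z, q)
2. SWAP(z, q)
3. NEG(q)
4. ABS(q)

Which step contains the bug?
Step 2

Trace with buggy code:
Initial: q=-3, z=3
After step 1: q=-3, z=6
After step 2: q=6, z=-3
After step 3: q=-6, z=-3
After step 4: q=6, z=-3
Actual final q=6, z=-3 ≠ expected q=3, z=5.
Step 2 is the only position where a single-operation replacement can produce the expected result.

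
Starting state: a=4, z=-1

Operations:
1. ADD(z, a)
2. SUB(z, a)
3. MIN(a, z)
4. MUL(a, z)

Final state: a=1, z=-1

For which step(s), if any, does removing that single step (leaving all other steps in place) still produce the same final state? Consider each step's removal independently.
None - removing any single step changes the final result

Testing removal of each single step:
Without step 1: final = a=25, z=-5 (different)
Without step 2: final = a=9, z=3 (different)
Without step 3: final = a=-4, z=-1 (different)
Without step 4: final = a=-1, z=-1 (different)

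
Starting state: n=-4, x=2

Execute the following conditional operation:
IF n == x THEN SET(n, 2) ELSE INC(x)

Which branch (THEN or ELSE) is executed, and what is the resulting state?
Branch: ELSE, Final state: n=-4, x=3

Evaluating condition: n == x
n = -4, x = 2
Condition is False, so ELSE branch executes
After INC(x): n=-4, x=3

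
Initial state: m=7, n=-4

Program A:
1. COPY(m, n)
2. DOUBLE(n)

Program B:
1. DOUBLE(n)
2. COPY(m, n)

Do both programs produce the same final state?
No

Program A final state: m=-4, n=-8
Program B final state: m=-8, n=-8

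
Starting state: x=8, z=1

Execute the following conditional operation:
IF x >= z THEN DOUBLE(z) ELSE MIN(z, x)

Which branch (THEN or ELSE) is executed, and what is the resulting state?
Branch: THEN, Final state: x=8, z=2

Evaluating condition: x >= z
x = 8, z = 1
Condition is True, so THEN branch executes
After DOUBLE(z): x=8, z=2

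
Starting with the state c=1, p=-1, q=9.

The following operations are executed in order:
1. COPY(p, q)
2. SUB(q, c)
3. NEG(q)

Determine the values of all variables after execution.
{c: 1, p: 9, q: -8}

Step-by-step execution:
Initial: c=1, p=-1, q=9
After step 1 (COPY(p, q)): c=1, p=9, q=9
After step 2 (SUB(q, c)): c=1, p=9, q=8
After step 3 (NEG(q)): c=1, p=9, q=-8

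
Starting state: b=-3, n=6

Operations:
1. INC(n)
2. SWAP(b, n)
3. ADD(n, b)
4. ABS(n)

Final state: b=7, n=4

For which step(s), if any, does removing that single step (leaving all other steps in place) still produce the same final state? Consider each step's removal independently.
Step(s) 4

Testing removal of each single step:
Without step 1: final = b=6, n=3 (different)
Without step 2: final = b=-3, n=4 (different)
Without step 3: final = b=7, n=3 (different)
Without step 4: final = b=7, n=4 (same)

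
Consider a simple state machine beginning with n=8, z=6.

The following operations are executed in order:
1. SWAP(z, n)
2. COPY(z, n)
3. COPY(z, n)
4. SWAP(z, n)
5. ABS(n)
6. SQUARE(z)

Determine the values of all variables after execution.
{n: 6, z: 36}

Step-by-step execution:
Initial: n=8, z=6
After step 1 (SWAP(z, n)): n=6, z=8
After step 2 (COPY(z, n)): n=6, z=6
After step 3 (COPY(z, n)): n=6, z=6
After step 4 (SWAP(z, n)): n=6, z=6
After step 5 (ABS(n)): n=6, z=6
After step 6 (SQUARE(z)): n=6, z=36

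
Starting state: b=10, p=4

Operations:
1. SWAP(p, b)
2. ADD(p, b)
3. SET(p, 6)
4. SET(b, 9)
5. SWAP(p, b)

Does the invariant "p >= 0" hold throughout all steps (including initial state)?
Yes

The invariant holds at every step.

State at each step:
Initial: b=10, p=4
After step 1: b=4, p=10
After step 2: b=4, p=14
After step 3: b=4, p=6
After step 4: b=9, p=6
After step 5: b=6, p=9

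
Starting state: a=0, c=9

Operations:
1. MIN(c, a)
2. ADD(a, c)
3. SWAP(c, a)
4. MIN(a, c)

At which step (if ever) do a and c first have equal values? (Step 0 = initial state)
Step 1

a and c first become equal after step 1.

Comparing values at each step:
Initial: a=0, c=9
After step 1: a=0, c=0 ← equal!
After step 2: a=0, c=0 ← equal!
After step 3: a=0, c=0 ← equal!
After step 4: a=0, c=0 ← equal!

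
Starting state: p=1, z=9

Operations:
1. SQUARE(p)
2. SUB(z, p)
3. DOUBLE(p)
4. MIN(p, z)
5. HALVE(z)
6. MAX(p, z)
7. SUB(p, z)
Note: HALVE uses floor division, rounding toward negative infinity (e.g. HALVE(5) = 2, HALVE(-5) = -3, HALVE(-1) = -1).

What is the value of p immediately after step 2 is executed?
p = 1

Tracing p through execution:
Initial: p = 1
After step 1 (SQUARE(p)): p = 1
After step 2 (SUB(z, p)): p = 1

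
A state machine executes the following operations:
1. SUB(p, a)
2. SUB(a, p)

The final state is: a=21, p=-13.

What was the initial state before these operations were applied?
a=8, p=-5

Working backwards:
Final state: a=21, p=-13
Before step 2 (SUB(a, p)): a=8, p=-13
Before step 1 (SUB(p, a)): a=8, p=-5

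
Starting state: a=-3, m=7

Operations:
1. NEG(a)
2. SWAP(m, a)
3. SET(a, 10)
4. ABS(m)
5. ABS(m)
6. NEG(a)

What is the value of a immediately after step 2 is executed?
a = 7

Tracing a through execution:
Initial: a = -3
After step 1 (NEG(a)): a = 3
After step 2 (SWAP(m, a)): a = 7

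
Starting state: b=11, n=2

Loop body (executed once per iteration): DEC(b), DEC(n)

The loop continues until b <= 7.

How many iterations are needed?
4

Tracing iterations:
Initial: b=11, n=2
After iteration 1: b=10, n=1
After iteration 2: b=9, n=0
After iteration 3: b=8, n=-1
After iteration 4: b=7, n=-2
b <= 7 now holds, so the loop exits after 4 iterations.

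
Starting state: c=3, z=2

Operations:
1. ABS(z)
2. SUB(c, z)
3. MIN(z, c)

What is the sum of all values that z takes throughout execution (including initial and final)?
7

Values of z at each step:
Initial: z = 2
After step 1: z = 2
After step 2: z = 2
After step 3: z = 1
Sum = 2 + 2 + 2 + 1 = 7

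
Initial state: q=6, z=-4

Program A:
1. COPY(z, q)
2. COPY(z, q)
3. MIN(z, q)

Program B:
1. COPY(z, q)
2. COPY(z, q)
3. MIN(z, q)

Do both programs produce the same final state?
Yes

Program A final state: q=6, z=6
Program B final state: q=6, z=6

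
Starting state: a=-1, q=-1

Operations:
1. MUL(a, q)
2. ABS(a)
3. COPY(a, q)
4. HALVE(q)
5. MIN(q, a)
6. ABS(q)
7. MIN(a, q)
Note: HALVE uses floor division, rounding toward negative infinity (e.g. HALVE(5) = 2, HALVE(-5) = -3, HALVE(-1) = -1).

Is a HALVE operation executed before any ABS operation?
No

First HALVE: step 4
First ABS: step 2
Since 4 > 2, ABS comes first.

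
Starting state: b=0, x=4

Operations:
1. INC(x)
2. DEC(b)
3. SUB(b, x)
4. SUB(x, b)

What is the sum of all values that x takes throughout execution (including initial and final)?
30

Values of x at each step:
Initial: x = 4
After step 1: x = 5
After step 2: x = 5
After step 3: x = 5
After step 4: x = 11
Sum = 4 + 5 + 5 + 5 + 11 = 30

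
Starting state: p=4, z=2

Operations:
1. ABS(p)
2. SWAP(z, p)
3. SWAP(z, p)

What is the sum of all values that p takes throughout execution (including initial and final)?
14

Values of p at each step:
Initial: p = 4
After step 1: p = 4
After step 2: p = 2
After step 3: p = 4
Sum = 4 + 4 + 2 + 4 = 14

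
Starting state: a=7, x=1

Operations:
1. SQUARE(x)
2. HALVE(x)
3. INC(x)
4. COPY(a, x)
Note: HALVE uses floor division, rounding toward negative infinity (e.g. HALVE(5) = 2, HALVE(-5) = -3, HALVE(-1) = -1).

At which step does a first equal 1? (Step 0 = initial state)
Step 4

Tracing a:
Initial: a = 7
After step 1: a = 7
After step 2: a = 7
After step 3: a = 7
After step 4: a = 1 ← first occurrence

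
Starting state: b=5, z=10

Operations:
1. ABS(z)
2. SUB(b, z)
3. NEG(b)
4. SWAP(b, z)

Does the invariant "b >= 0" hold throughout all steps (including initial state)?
No, violated after step 2

The invariant is violated after step 2.

State at each step:
Initial: b=5, z=10
After step 1: b=5, z=10
After step 2: b=-5, z=10
After step 3: b=5, z=10
After step 4: b=10, z=5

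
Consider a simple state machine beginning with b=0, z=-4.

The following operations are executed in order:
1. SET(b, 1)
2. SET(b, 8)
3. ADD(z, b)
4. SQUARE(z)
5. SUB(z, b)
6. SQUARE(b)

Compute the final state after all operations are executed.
{b: 64, z: 8}

Step-by-step execution:
Initial: b=0, z=-4
After step 1 (SET(b, 1)): b=1, z=-4
After step 2 (SET(b, 8)): b=8, z=-4
After step 3 (ADD(z, b)): b=8, z=4
After step 4 (SQUARE(z)): b=8, z=16
After step 5 (SUB(z, b)): b=8, z=8
After step 6 (SQUARE(b)): b=64, z=8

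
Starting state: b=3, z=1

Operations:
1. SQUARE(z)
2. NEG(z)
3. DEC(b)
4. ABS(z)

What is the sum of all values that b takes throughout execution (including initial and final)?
13

Values of b at each step:
Initial: b = 3
After step 1: b = 3
After step 2: b = 3
After step 3: b = 2
After step 4: b = 2
Sum = 3 + 3 + 3 + 2 + 2 = 13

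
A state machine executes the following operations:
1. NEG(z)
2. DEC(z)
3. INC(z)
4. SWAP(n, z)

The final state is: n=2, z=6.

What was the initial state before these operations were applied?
n=6, z=-2

Working backwards:
Final state: n=2, z=6
Before step 4 (SWAP(n, z)): n=6, z=2
Before step 3 (INC(z)): n=6, z=1
Before step 2 (DEC(z)): n=6, z=2
Before step 1 (NEG(z)): n=6, z=-2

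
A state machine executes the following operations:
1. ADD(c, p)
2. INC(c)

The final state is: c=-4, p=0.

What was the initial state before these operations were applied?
c=-5, p=0

Working backwards:
Final state: c=-4, p=0
Before step 2 (INC(c)): c=-5, p=0
Before step 1 (ADD(c, p)): c=-5, p=0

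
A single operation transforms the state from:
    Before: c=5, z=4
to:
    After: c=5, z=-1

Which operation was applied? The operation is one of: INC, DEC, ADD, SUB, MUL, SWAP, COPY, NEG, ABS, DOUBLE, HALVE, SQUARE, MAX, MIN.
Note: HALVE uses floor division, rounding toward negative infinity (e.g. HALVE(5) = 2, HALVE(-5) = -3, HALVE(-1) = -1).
SUB(z, c)

Analyzing the change:
Before: c=5, z=4
After: c=5, z=-1
Variable z changed from 4 to -1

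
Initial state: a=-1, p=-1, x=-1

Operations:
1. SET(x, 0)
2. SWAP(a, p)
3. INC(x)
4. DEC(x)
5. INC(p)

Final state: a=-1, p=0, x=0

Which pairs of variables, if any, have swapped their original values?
None

Comparing initial and final values:
x: -1 → 0
p: -1 → 0
a: -1 → -1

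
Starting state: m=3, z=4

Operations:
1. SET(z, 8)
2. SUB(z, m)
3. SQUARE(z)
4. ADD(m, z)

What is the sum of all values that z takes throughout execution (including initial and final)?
67

Values of z at each step:
Initial: z = 4
After step 1: z = 8
After step 2: z = 5
After step 3: z = 25
After step 4: z = 25
Sum = 4 + 8 + 5 + 25 + 25 = 67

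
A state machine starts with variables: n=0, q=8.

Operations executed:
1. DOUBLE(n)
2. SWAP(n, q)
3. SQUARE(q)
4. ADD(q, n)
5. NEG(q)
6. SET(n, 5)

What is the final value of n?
n = 5

Tracing execution:
Step 1: DOUBLE(n) → n = 0
Step 2: SWAP(n, q) → n = 8
Step 3: SQUARE(q) → n = 8
Step 4: ADD(q, n) → n = 8
Step 5: NEG(q) → n = 8
Step 6: SET(n, 5) → n = 5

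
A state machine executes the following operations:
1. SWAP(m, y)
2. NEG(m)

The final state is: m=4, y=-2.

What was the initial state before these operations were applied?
m=-2, y=-4

Working backwards:
Final state: m=4, y=-2
Before step 2 (NEG(m)): m=-4, y=-2
Before step 1 (SWAP(m, y)): m=-2, y=-4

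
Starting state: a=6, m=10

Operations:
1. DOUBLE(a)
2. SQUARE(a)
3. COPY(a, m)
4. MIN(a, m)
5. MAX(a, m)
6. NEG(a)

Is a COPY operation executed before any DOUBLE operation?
No

First COPY: step 3
First DOUBLE: step 1
Since 3 > 1, DOUBLE comes first.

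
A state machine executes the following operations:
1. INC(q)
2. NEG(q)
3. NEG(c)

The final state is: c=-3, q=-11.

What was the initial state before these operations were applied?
c=3, q=10

Working backwards:
Final state: c=-3, q=-11
Before step 3 (NEG(c)): c=3, q=-11
Before step 2 (NEG(q)): c=3, q=11
Before step 1 (INC(q)): c=3, q=10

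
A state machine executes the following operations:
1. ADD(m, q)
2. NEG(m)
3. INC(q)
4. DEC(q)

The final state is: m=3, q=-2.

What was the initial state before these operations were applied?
m=-1, q=-2

Working backwards:
Final state: m=3, q=-2
Before step 4 (DEC(q)): m=3, q=-1
Before step 3 (INC(q)): m=3, q=-2
Before step 2 (NEG(m)): m=-3, q=-2
Before step 1 (ADD(m, q)): m=-1, q=-2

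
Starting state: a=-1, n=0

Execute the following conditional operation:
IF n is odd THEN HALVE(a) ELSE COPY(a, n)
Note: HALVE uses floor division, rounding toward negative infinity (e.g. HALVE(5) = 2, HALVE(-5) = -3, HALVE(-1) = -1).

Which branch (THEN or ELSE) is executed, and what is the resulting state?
Branch: ELSE, Final state: a=0, n=0

Evaluating condition: n is odd
Condition is False, so ELSE branch executes
After COPY(a, n): a=0, n=0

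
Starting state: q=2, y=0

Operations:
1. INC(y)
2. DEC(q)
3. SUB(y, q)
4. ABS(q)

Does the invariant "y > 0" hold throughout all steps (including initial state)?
No, violated at the initial state

The invariant is violated at the initial state (step 0).

State at each step:
Initial: q=2, y=0
After step 1: q=2, y=1
After step 2: q=1, y=1
After step 3: q=1, y=0
After step 4: q=1, y=0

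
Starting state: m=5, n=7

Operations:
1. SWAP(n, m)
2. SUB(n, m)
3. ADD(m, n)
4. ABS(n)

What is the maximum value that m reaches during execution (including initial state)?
7

Values of m at each step:
Initial: m = 5
After step 1: m = 7 ← maximum
After step 2: m = 7
After step 3: m = 5
After step 4: m = 5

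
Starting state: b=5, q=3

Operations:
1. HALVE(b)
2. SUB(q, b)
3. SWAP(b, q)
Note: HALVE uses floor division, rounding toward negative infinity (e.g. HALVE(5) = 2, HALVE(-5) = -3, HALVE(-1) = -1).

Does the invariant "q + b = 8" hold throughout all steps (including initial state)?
No, violated after step 1

The invariant is violated after step 1.

State at each step:
Initial: b=5, q=3
After step 1: b=2, q=3
After step 2: b=2, q=1
After step 3: b=1, q=2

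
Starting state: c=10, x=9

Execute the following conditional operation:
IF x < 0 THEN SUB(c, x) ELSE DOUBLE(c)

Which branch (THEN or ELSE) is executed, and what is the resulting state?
Branch: ELSE, Final state: c=20, x=9

Evaluating condition: x < 0
x = 9
Condition is False, so ELSE branch executes
After DOUBLE(c): c=20, x=9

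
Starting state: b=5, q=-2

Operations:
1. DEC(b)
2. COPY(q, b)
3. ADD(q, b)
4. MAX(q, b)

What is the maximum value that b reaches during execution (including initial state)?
5

Values of b at each step:
Initial: b = 5 ← maximum
After step 1: b = 4
After step 2: b = 4
After step 3: b = 4
After step 4: b = 4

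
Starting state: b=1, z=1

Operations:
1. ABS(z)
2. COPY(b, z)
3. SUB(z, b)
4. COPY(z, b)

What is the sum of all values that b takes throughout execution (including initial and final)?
5

Values of b at each step:
Initial: b = 1
After step 1: b = 1
After step 2: b = 1
After step 3: b = 1
After step 4: b = 1
Sum = 1 + 1 + 1 + 1 + 1 = 5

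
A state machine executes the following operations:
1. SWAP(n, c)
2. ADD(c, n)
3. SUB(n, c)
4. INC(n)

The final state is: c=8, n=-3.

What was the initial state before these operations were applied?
c=4, n=4

Working backwards:
Final state: c=8, n=-3
Before step 4 (INC(n)): c=8, n=-4
Before step 3 (SUB(n, c)): c=8, n=4
Before step 2 (ADD(c, n)): c=4, n=4
Before step 1 (SWAP(n, c)): c=4, n=4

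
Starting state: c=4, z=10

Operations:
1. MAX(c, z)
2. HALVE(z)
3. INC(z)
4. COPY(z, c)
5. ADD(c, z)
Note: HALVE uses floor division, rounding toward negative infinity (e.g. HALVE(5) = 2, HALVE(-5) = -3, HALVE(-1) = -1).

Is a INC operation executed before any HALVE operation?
No

First INC: step 3
First HALVE: step 2
Since 3 > 2, HALVE comes first.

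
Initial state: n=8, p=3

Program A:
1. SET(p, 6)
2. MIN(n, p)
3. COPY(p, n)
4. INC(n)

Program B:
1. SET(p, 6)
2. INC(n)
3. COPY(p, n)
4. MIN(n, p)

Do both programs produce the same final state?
No

Program A final state: n=7, p=6
Program B final state: n=9, p=9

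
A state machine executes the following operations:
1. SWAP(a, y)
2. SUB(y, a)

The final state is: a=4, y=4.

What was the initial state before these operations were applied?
a=8, y=4

Working backwards:
Final state: a=4, y=4
Before step 2 (SUB(y, a)): a=4, y=8
Before step 1 (SWAP(a, y)): a=8, y=4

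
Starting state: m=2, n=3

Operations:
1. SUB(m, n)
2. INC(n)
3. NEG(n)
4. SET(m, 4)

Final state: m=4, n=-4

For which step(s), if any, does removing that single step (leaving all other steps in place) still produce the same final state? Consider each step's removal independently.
Step(s) 1

Testing removal of each single step:
Without step 1: final = m=4, n=-4 (same)
Without step 2: final = m=4, n=-3 (different)
Without step 3: final = m=4, n=4 (different)
Without step 4: final = m=-1, n=-4 (different)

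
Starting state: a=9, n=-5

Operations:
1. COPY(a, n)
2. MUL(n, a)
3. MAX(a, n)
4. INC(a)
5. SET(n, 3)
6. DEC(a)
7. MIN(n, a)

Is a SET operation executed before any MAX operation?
No

First SET: step 5
First MAX: step 3
Since 5 > 3, MAX comes first.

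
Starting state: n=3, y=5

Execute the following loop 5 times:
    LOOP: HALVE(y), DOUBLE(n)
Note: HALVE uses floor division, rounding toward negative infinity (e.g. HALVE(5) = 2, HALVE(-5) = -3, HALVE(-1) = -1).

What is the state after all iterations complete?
n=96, y=0

Iteration trace:
Start: n=3, y=5
After iteration 1: n=6, y=2
After iteration 2: n=12, y=1
After iteration 3: n=24, y=0
After iteration 4: n=48, y=0
After iteration 5: n=96, y=0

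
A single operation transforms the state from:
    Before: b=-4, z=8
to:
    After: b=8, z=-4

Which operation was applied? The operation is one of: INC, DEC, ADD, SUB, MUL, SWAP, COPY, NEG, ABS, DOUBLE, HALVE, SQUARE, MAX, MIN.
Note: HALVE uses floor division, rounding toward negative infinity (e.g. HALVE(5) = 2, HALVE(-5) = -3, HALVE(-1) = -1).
SWAP(b, z)

Analyzing the change:
Before: b=-4, z=8
After: b=8, z=-4
Variable b changed from -4 to 8
Variable z changed from 8 to -4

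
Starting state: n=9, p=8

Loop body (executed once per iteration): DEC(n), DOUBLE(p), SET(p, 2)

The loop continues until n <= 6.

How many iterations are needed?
3

Tracing iterations:
Initial: n=9, p=8
After iteration 1: n=8, p=2
After iteration 2: n=7, p=2
After iteration 3: n=6, p=2
n <= 6 now holds, so the loop exits after 3 iterations.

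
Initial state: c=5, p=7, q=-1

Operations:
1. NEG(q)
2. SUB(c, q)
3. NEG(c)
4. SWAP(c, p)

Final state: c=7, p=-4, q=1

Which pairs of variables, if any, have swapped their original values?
None

Comparing initial and final values:
p: 7 → -4
c: 5 → 7
q: -1 → 1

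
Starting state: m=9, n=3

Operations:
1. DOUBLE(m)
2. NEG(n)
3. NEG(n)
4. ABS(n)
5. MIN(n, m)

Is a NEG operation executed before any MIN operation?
Yes

First NEG: step 2
First MIN: step 5
Since 2 < 5, NEG comes first.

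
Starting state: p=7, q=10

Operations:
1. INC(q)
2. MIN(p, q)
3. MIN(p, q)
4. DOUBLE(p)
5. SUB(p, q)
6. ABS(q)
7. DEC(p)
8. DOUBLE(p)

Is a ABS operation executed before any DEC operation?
Yes

First ABS: step 6
First DEC: step 7
Since 6 < 7, ABS comes first.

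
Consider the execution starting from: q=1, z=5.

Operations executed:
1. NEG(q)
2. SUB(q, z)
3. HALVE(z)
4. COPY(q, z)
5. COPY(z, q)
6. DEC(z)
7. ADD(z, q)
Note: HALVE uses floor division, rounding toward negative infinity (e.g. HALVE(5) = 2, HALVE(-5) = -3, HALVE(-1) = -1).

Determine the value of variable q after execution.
q = 2

Tracing execution:
Step 1: NEG(q) → q = -1
Step 2: SUB(q, z) → q = -6
Step 3: HALVE(z) → q = -6
Step 4: COPY(q, z) → q = 2
Step 5: COPY(z, q) → q = 2
Step 6: DEC(z) → q = 2
Step 7: ADD(z, q) → q = 2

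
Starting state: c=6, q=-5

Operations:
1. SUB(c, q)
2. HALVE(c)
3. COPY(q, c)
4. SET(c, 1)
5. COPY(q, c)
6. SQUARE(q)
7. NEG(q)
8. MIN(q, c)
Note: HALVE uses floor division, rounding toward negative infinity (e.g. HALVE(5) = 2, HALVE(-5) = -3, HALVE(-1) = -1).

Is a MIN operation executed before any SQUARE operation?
No

First MIN: step 8
First SQUARE: step 6
Since 8 > 6, SQUARE comes first.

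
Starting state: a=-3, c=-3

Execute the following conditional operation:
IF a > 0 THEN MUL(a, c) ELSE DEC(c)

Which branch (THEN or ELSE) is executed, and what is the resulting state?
Branch: ELSE, Final state: a=-3, c=-4

Evaluating condition: a > 0
a = -3
Condition is False, so ELSE branch executes
After DEC(c): a=-3, c=-4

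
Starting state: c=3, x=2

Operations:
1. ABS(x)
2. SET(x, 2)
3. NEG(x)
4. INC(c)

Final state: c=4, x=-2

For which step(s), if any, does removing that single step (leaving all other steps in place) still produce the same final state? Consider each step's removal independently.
Step(s) 1, 2

Testing removal of each single step:
Without step 1: final = c=4, x=-2 (same)
Without step 2: final = c=4, x=-2 (same)
Without step 3: final = c=4, x=2 (different)
Without step 4: final = c=3, x=-2 (different)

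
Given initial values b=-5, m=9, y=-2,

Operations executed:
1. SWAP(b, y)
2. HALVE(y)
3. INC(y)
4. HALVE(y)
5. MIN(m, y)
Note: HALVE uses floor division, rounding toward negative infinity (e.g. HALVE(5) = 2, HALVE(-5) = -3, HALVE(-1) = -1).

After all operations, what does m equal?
m = -1

Tracing execution:
Step 1: SWAP(b, y) → m = 9
Step 2: HALVE(y) → m = 9
Step 3: INC(y) → m = 9
Step 4: HALVE(y) → m = 9
Step 5: MIN(m, y) → m = -1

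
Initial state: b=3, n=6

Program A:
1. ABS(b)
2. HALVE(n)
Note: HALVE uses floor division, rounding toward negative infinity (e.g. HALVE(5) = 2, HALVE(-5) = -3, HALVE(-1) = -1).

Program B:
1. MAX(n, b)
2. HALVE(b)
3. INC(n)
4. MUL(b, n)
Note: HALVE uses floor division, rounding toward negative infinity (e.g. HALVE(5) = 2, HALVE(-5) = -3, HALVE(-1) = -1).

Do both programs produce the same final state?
No

Program A final state: b=3, n=3
Program B final state: b=7, n=7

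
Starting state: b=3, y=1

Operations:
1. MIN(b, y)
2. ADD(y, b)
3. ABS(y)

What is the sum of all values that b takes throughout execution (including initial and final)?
6

Values of b at each step:
Initial: b = 3
After step 1: b = 1
After step 2: b = 1
After step 3: b = 1
Sum = 3 + 1 + 1 + 1 = 6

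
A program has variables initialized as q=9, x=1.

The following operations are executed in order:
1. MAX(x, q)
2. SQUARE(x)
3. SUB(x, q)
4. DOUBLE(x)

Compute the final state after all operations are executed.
{q: 9, x: 144}

Step-by-step execution:
Initial: q=9, x=1
After step 1 (MAX(x, q)): q=9, x=9
After step 2 (SQUARE(x)): q=9, x=81
After step 3 (SUB(x, q)): q=9, x=72
After step 4 (DOUBLE(x)): q=9, x=144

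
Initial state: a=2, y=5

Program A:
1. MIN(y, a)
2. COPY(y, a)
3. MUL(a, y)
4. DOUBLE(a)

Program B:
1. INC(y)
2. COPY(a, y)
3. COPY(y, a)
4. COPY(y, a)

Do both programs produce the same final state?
No

Program A final state: a=8, y=2
Program B final state: a=6, y=6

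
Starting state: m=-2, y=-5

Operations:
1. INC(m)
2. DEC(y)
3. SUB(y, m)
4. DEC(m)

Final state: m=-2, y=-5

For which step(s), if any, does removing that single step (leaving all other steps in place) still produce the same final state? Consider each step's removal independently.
None - removing any single step changes the final result

Testing removal of each single step:
Without step 1: final = m=-3, y=-4 (different)
Without step 2: final = m=-2, y=-4 (different)
Without step 3: final = m=-2, y=-6 (different)
Without step 4: final = m=-1, y=-5 (different)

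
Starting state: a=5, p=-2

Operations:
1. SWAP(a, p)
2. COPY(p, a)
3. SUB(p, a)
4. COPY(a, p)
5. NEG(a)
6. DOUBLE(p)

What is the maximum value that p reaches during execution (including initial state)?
5

Values of p at each step:
Initial: p = -2
After step 1: p = 5 ← maximum
After step 2: p = -2
After step 3: p = 0
After step 4: p = 0
After step 5: p = 0
After step 6: p = 0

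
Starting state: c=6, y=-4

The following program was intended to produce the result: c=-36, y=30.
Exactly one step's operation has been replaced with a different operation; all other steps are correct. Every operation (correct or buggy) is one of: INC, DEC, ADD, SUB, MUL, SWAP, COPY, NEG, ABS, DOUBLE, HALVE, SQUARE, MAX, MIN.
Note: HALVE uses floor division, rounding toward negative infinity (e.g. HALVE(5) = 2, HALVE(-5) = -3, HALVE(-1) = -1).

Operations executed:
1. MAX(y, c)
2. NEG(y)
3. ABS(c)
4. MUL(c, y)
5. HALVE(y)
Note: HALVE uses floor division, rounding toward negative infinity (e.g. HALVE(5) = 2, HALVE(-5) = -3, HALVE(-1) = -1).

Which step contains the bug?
Step 5

Trace with buggy code:
Initial: c=6, y=-4
After step 1: c=6, y=6
After step 2: c=6, y=-6
After step 3: c=6, y=-6
After step 4: c=-36, y=-6
After step 5: c=-36, y=-3
Actual final c=-36, y=-3 ≠ expected c=-36, y=30.
Step 5 is the only position where a single-operation replacement can produce the expected result.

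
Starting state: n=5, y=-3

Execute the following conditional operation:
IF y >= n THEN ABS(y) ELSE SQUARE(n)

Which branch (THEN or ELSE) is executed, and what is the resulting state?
Branch: ELSE, Final state: n=25, y=-3

Evaluating condition: y >= n
y = -3, n = 5
Condition is False, so ELSE branch executes
After SQUARE(n): n=25, y=-3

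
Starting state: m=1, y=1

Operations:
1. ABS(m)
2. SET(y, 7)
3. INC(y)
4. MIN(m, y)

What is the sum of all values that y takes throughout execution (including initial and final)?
25

Values of y at each step:
Initial: y = 1
After step 1: y = 1
After step 2: y = 7
After step 3: y = 8
After step 4: y = 8
Sum = 1 + 1 + 7 + 8 + 8 = 25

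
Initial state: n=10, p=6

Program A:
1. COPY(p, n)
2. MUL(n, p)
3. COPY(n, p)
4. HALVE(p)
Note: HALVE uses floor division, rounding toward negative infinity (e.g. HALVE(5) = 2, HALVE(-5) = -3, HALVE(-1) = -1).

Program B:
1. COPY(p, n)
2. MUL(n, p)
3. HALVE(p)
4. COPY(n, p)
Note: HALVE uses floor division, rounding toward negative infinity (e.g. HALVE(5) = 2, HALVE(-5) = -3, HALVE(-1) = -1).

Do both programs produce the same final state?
No

Program A final state: n=10, p=5
Program B final state: n=5, p=5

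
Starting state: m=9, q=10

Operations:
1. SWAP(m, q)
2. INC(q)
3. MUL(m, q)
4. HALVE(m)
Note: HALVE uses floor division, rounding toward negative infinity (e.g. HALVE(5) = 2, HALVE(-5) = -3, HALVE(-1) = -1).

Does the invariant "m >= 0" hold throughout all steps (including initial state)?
Yes

The invariant holds at every step.

State at each step:
Initial: m=9, q=10
After step 1: m=10, q=9
After step 2: m=10, q=10
After step 3: m=100, q=10
After step 4: m=50, q=10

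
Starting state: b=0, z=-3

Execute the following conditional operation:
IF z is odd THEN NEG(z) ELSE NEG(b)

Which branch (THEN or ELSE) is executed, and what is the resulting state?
Branch: THEN, Final state: b=0, z=3

Evaluating condition: z is odd
Condition is True, so THEN branch executes
After NEG(z): b=0, z=3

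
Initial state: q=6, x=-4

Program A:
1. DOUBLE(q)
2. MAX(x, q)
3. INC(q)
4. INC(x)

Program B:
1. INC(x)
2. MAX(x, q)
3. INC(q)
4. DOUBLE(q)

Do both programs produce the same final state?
No

Program A final state: q=13, x=13
Program B final state: q=14, x=6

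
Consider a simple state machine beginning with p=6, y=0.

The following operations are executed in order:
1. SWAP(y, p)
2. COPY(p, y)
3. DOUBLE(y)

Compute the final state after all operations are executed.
{p: 6, y: 12}

Step-by-step execution:
Initial: p=6, y=0
After step 1 (SWAP(y, p)): p=0, y=6
After step 2 (COPY(p, y)): p=6, y=6
After step 3 (DOUBLE(y)): p=6, y=12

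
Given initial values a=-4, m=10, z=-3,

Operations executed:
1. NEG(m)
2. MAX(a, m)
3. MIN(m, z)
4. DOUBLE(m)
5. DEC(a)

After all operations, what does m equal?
m = -20

Tracing execution:
Step 1: NEG(m) → m = -10
Step 2: MAX(a, m) → m = -10
Step 3: MIN(m, z) → m = -10
Step 4: DOUBLE(m) → m = -20
Step 5: DEC(a) → m = -20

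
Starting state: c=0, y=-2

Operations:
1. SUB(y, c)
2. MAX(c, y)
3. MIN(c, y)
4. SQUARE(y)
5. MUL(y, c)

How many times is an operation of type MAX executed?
1

Counting MAX operations:
Step 2: MAX(c, y) ← MAX
Total: 1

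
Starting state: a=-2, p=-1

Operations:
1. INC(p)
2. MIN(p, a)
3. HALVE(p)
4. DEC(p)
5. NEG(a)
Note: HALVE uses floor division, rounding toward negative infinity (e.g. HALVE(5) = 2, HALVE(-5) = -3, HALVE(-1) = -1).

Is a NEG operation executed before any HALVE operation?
No

First NEG: step 5
First HALVE: step 3
Since 5 > 3, HALVE comes first.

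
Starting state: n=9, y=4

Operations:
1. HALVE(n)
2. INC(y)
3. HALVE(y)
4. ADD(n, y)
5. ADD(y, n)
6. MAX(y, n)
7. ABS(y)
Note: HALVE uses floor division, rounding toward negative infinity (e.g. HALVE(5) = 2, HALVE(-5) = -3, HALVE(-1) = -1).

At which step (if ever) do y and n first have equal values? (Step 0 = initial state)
Step 1

y and n first become equal after step 1.

Comparing values at each step:
Initial: y=4, n=9
After step 1: y=4, n=4 ← equal!
After step 2: y=5, n=4
After step 3: y=2, n=4
After step 4: y=2, n=6
After step 5: y=8, n=6
After step 6: y=8, n=6
After step 7: y=8, n=6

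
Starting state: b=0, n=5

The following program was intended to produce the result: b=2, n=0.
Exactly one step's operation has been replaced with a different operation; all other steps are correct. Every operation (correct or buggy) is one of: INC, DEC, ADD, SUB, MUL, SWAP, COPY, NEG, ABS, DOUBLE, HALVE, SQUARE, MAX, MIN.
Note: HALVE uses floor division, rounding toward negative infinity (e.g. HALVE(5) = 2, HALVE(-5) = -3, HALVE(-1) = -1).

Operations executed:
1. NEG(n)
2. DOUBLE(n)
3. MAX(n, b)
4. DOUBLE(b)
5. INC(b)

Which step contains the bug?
Step 4

Trace with buggy code:
Initial: b=0, n=5
After step 1: b=0, n=-5
After step 2: b=0, n=-10
After step 3: b=0, n=0
After step 4: b=0, n=0
After step 5: b=1, n=0
Actual final b=1, n=0 ≠ expected b=2, n=0.
Step 4 is the only position where a single-operation replacement can produce the expected result.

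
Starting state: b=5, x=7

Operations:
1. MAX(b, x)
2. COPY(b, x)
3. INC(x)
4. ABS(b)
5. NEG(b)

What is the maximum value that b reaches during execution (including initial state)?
7

Values of b at each step:
Initial: b = 5
After step 1: b = 7 ← maximum
After step 2: b = 7
After step 3: b = 7
After step 4: b = 7
After step 5: b = -7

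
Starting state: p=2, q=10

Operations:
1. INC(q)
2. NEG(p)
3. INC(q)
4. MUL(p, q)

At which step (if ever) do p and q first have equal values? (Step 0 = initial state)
Never

p and q never become equal during execution.

Comparing values at each step:
Initial: p=2, q=10
After step 1: p=2, q=11
After step 2: p=-2, q=11
After step 3: p=-2, q=12
After step 4: p=-24, q=12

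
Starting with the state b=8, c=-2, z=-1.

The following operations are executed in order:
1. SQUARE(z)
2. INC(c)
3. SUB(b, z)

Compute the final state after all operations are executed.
{b: 7, c: -1, z: 1}

Step-by-step execution:
Initial: b=8, c=-2, z=-1
After step 1 (SQUARE(z)): b=8, c=-2, z=1
After step 2 (INC(c)): b=8, c=-1, z=1
After step 3 (SUB(b, z)): b=7, c=-1, z=1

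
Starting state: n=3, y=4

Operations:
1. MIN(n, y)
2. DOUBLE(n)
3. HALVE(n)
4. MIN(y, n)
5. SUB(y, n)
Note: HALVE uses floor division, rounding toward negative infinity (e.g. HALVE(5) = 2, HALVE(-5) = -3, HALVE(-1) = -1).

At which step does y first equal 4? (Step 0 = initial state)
Step 0

Tracing y:
Initial: y = 4 ← first occurrence
After step 1: y = 4
After step 2: y = 4
After step 3: y = 4
After step 4: y = 3
After step 5: y = 0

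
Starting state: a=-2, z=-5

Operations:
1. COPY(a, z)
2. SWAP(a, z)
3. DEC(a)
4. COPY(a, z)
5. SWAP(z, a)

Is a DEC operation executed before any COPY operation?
No

First DEC: step 3
First COPY: step 1
Since 3 > 1, COPY comes first.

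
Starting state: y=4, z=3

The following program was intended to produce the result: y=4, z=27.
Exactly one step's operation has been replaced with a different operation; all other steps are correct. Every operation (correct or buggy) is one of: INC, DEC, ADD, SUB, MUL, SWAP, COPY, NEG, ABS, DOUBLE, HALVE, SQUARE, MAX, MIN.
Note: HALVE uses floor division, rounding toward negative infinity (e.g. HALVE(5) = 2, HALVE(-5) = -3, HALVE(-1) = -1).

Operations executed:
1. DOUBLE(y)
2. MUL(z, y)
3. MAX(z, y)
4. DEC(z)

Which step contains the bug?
Step 1

Trace with buggy code:
Initial: y=4, z=3
After step 1: y=8, z=3
After step 2: y=8, z=24
After step 3: y=8, z=24
After step 4: y=8, z=23
Actual final y=8, z=23 ≠ expected y=4, z=27.
Step 1 is the only position where a single-operation replacement can produce the expected result.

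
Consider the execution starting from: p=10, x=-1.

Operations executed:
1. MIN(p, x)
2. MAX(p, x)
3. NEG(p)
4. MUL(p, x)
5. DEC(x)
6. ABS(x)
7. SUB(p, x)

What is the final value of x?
x = 2

Tracing execution:
Step 1: MIN(p, x) → x = -1
Step 2: MAX(p, x) → x = -1
Step 3: NEG(p) → x = -1
Step 4: MUL(p, x) → x = -1
Step 5: DEC(x) → x = -2
Step 6: ABS(x) → x = 2
Step 7: SUB(p, x) → x = 2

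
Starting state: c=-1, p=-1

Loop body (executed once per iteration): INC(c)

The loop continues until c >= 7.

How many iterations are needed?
8

Tracing iterations:
Initial: c=-1, p=-1
After iteration 1: c=0, p=-1
After iteration 2: c=1, p=-1
After iteration 3: c=2, p=-1
After iteration 4: c=3, p=-1
After iteration 5: c=4, p=-1
After iteration 6: c=5, p=-1
After iteration 7: c=6, p=-1
After iteration 8: c=7, p=-1
c >= 7 now holds, so the loop exits after 8 iterations.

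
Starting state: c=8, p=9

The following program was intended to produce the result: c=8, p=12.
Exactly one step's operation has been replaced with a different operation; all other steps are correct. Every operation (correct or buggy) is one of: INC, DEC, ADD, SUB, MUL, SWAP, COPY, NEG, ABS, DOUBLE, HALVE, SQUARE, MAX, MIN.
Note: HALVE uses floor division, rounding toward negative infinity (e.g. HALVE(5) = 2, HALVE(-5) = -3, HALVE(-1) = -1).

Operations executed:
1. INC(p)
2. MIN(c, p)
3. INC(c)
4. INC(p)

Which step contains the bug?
Step 3

Trace with buggy code:
Initial: c=8, p=9
After step 1: c=8, p=10
After step 2: c=8, p=10
After step 3: c=9, p=10
After step 4: c=9, p=11
Actual final c=9, p=11 ≠ expected c=8, p=12.
Step 3 is the only position where a single-operation replacement can produce the expected result.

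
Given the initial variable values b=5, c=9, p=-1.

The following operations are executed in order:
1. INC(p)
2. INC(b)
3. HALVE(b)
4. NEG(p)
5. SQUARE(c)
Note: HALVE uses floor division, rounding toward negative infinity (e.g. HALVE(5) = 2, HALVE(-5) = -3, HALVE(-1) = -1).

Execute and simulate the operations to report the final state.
{b: 3, c: 81, p: 0}

Step-by-step execution:
Initial: b=5, c=9, p=-1
After step 1 (INC(p)): b=5, c=9, p=0
After step 2 (INC(b)): b=6, c=9, p=0
After step 3 (HALVE(b)): b=3, c=9, p=0
After step 4 (NEG(p)): b=3, c=9, p=0
After step 5 (SQUARE(c)): b=3, c=81, p=0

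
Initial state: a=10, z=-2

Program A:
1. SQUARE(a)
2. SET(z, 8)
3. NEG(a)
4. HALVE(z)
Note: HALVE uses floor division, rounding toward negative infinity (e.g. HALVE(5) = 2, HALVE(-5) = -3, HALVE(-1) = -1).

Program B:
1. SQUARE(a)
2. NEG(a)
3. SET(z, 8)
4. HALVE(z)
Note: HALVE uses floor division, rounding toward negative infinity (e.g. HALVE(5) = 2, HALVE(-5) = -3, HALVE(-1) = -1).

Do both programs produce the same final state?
Yes

Program A final state: a=-100, z=4
Program B final state: a=-100, z=4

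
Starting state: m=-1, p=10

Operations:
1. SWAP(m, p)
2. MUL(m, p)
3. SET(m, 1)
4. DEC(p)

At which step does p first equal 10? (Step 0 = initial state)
Step 0

Tracing p:
Initial: p = 10 ← first occurrence
After step 1: p = -1
After step 2: p = -1
After step 3: p = -1
After step 4: p = -2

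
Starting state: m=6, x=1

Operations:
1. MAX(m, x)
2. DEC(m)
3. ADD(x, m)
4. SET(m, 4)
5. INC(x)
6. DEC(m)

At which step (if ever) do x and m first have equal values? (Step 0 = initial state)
Never

x and m never become equal during execution.

Comparing values at each step:
Initial: x=1, m=6
After step 1: x=1, m=6
After step 2: x=1, m=5
After step 3: x=6, m=5
After step 4: x=6, m=4
After step 5: x=7, m=4
After step 6: x=7, m=3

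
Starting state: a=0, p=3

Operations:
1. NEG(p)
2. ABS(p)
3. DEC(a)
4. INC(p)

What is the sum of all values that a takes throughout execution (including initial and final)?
-2

Values of a at each step:
Initial: a = 0
After step 1: a = 0
After step 2: a = 0
After step 3: a = -1
After step 4: a = -1
Sum = 0 + 0 + 0 + -1 + -1 = -2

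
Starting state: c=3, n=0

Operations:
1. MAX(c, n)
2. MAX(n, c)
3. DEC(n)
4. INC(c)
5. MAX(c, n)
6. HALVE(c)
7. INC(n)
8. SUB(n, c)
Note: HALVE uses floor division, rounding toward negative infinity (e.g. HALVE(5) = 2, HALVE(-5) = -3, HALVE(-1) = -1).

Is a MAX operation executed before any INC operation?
Yes

First MAX: step 1
First INC: step 4
Since 1 < 4, MAX comes first.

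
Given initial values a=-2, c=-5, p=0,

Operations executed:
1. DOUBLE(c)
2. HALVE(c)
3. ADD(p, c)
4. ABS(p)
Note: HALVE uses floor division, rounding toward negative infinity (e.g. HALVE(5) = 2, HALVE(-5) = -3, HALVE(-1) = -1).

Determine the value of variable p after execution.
p = 5

Tracing execution:
Step 1: DOUBLE(c) → p = 0
Step 2: HALVE(c) → p = 0
Step 3: ADD(p, c) → p = -5
Step 4: ABS(p) → p = 5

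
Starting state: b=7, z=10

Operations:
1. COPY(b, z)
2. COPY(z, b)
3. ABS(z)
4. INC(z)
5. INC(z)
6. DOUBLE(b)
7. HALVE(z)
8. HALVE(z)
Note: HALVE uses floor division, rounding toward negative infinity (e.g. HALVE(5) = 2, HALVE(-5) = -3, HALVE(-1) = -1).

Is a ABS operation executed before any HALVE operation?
Yes

First ABS: step 3
First HALVE: step 7
Since 3 < 7, ABS comes first.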